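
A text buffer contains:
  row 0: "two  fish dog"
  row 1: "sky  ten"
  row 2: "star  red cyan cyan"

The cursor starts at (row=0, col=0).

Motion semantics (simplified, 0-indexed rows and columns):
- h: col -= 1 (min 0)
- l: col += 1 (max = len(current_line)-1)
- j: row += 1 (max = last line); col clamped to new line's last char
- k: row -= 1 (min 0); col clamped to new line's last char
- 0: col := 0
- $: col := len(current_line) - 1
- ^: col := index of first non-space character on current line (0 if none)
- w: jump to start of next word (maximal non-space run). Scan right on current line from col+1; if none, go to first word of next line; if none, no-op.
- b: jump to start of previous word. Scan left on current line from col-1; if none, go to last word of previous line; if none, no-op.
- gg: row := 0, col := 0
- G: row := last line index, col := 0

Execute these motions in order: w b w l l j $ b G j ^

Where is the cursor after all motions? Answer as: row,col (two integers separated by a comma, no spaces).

After 1 (w): row=0 col=5 char='f'
After 2 (b): row=0 col=0 char='t'
After 3 (w): row=0 col=5 char='f'
After 4 (l): row=0 col=6 char='i'
After 5 (l): row=0 col=7 char='s'
After 6 (j): row=1 col=7 char='n'
After 7 ($): row=1 col=7 char='n'
After 8 (b): row=1 col=5 char='t'
After 9 (G): row=2 col=0 char='s'
After 10 (j): row=2 col=0 char='s'
After 11 (^): row=2 col=0 char='s'

Answer: 2,0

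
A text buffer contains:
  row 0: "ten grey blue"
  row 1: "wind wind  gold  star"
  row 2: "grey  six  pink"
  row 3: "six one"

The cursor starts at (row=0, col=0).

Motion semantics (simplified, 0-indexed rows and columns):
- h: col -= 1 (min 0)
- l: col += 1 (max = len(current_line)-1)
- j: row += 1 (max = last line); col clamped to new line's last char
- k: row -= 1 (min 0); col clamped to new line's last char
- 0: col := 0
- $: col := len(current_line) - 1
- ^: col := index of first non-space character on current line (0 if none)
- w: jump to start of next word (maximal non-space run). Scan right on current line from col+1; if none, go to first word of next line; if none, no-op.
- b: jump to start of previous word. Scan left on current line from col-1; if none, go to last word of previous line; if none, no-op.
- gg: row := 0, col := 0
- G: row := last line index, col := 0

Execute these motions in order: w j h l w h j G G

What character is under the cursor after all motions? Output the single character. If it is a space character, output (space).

After 1 (w): row=0 col=4 char='g'
After 2 (j): row=1 col=4 char='_'
After 3 (h): row=1 col=3 char='d'
After 4 (l): row=1 col=4 char='_'
After 5 (w): row=1 col=5 char='w'
After 6 (h): row=1 col=4 char='_'
After 7 (j): row=2 col=4 char='_'
After 8 (G): row=3 col=0 char='s'
After 9 (G): row=3 col=0 char='s'

Answer: s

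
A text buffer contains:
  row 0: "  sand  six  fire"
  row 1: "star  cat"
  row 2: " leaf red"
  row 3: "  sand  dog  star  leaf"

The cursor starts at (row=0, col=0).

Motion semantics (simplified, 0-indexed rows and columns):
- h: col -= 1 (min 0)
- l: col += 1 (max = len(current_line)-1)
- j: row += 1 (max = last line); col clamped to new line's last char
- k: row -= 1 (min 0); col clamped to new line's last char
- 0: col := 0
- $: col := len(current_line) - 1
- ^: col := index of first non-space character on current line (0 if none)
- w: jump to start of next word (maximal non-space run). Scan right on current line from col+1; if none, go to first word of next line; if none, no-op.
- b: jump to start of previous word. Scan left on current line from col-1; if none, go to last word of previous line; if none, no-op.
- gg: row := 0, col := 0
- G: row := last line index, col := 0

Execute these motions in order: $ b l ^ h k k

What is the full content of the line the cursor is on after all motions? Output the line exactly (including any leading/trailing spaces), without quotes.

After 1 ($): row=0 col=16 char='e'
After 2 (b): row=0 col=13 char='f'
After 3 (l): row=0 col=14 char='i'
After 4 (^): row=0 col=2 char='s'
After 5 (h): row=0 col=1 char='_'
After 6 (k): row=0 col=1 char='_'
After 7 (k): row=0 col=1 char='_'

Answer:   sand  six  fire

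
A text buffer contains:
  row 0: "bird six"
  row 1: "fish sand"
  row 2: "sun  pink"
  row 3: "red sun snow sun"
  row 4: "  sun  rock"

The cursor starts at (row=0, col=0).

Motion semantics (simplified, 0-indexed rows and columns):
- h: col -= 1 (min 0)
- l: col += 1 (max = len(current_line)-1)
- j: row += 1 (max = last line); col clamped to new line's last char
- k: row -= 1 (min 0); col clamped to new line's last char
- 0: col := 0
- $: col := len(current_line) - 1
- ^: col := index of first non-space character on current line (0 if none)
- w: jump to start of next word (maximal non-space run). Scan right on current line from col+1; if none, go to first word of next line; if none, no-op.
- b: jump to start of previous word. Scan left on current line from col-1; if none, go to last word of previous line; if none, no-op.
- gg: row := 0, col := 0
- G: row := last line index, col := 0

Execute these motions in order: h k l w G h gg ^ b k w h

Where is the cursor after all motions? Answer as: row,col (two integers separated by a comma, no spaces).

Answer: 0,4

Derivation:
After 1 (h): row=0 col=0 char='b'
After 2 (k): row=0 col=0 char='b'
After 3 (l): row=0 col=1 char='i'
After 4 (w): row=0 col=5 char='s'
After 5 (G): row=4 col=0 char='_'
After 6 (h): row=4 col=0 char='_'
After 7 (gg): row=0 col=0 char='b'
After 8 (^): row=0 col=0 char='b'
After 9 (b): row=0 col=0 char='b'
After 10 (k): row=0 col=0 char='b'
After 11 (w): row=0 col=5 char='s'
After 12 (h): row=0 col=4 char='_'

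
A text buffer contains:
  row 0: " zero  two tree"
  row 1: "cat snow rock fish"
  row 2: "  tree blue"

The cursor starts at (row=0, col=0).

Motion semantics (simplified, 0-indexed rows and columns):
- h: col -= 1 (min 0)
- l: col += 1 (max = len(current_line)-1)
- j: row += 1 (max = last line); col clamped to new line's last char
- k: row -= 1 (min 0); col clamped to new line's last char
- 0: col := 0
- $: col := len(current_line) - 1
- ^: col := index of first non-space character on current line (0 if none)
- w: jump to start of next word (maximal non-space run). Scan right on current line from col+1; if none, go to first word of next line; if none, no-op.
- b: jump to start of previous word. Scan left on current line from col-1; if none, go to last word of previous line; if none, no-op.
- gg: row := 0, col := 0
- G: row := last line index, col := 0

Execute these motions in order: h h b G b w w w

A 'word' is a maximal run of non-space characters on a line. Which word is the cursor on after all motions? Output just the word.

After 1 (h): row=0 col=0 char='_'
After 2 (h): row=0 col=0 char='_'
After 3 (b): row=0 col=0 char='_'
After 4 (G): row=2 col=0 char='_'
After 5 (b): row=1 col=14 char='f'
After 6 (w): row=2 col=2 char='t'
After 7 (w): row=2 col=7 char='b'
After 8 (w): row=2 col=7 char='b'

Answer: blue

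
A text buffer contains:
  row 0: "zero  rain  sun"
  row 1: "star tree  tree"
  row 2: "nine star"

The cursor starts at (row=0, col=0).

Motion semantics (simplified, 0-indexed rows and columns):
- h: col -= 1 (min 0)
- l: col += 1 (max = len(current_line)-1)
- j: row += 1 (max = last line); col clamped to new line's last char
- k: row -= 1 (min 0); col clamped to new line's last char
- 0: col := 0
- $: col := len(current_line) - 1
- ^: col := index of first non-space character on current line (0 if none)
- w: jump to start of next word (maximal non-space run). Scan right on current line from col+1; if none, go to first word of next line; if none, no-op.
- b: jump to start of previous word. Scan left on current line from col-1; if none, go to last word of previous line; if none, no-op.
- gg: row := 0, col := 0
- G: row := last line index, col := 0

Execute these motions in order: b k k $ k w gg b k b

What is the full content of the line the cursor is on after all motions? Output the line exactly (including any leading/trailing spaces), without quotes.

Answer: zero  rain  sun

Derivation:
After 1 (b): row=0 col=0 char='z'
After 2 (k): row=0 col=0 char='z'
After 3 (k): row=0 col=0 char='z'
After 4 ($): row=0 col=14 char='n'
After 5 (k): row=0 col=14 char='n'
After 6 (w): row=1 col=0 char='s'
After 7 (gg): row=0 col=0 char='z'
After 8 (b): row=0 col=0 char='z'
After 9 (k): row=0 col=0 char='z'
After 10 (b): row=0 col=0 char='z'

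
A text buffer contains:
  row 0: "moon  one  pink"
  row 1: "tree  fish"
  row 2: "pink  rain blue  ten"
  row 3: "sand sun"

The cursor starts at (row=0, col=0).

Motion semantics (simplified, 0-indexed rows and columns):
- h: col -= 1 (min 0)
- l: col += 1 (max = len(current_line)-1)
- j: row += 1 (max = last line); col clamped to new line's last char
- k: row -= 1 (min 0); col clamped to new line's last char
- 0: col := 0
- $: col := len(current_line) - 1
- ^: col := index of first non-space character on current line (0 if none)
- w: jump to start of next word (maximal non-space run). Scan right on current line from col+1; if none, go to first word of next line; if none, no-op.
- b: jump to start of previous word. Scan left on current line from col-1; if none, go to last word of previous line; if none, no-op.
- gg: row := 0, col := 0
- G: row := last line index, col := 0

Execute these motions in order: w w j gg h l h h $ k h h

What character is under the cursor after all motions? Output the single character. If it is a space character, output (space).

Answer: i

Derivation:
After 1 (w): row=0 col=6 char='o'
After 2 (w): row=0 col=11 char='p'
After 3 (j): row=1 col=9 char='h'
After 4 (gg): row=0 col=0 char='m'
After 5 (h): row=0 col=0 char='m'
After 6 (l): row=0 col=1 char='o'
After 7 (h): row=0 col=0 char='m'
After 8 (h): row=0 col=0 char='m'
After 9 ($): row=0 col=14 char='k'
After 10 (k): row=0 col=14 char='k'
After 11 (h): row=0 col=13 char='n'
After 12 (h): row=0 col=12 char='i'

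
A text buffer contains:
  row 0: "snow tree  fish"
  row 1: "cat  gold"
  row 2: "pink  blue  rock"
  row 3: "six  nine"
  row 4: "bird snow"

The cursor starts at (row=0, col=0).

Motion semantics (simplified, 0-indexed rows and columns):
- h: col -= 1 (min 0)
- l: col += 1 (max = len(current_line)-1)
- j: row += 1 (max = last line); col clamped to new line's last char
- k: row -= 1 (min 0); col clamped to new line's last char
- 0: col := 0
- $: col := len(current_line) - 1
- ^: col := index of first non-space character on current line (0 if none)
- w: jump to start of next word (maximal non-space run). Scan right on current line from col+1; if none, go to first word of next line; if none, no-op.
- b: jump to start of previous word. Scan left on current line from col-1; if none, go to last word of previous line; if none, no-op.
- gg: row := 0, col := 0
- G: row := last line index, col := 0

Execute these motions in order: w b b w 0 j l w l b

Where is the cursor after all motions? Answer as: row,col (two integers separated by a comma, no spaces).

Answer: 1,5

Derivation:
After 1 (w): row=0 col=5 char='t'
After 2 (b): row=0 col=0 char='s'
After 3 (b): row=0 col=0 char='s'
After 4 (w): row=0 col=5 char='t'
After 5 (0): row=0 col=0 char='s'
After 6 (j): row=1 col=0 char='c'
After 7 (l): row=1 col=1 char='a'
After 8 (w): row=1 col=5 char='g'
After 9 (l): row=1 col=6 char='o'
After 10 (b): row=1 col=5 char='g'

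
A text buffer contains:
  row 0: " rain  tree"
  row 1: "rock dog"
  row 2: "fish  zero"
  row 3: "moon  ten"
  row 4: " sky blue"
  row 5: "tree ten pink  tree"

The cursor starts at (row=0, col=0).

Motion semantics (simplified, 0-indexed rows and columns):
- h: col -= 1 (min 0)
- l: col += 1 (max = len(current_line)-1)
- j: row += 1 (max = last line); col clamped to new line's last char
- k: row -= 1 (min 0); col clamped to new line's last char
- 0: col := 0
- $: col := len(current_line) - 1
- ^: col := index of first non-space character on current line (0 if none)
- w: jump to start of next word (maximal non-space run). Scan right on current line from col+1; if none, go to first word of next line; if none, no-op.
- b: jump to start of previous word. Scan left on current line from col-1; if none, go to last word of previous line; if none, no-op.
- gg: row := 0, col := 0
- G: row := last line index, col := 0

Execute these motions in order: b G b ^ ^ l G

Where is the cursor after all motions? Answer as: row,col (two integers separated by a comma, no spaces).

After 1 (b): row=0 col=0 char='_'
After 2 (G): row=5 col=0 char='t'
After 3 (b): row=4 col=5 char='b'
After 4 (^): row=4 col=1 char='s'
After 5 (^): row=4 col=1 char='s'
After 6 (l): row=4 col=2 char='k'
After 7 (G): row=5 col=0 char='t'

Answer: 5,0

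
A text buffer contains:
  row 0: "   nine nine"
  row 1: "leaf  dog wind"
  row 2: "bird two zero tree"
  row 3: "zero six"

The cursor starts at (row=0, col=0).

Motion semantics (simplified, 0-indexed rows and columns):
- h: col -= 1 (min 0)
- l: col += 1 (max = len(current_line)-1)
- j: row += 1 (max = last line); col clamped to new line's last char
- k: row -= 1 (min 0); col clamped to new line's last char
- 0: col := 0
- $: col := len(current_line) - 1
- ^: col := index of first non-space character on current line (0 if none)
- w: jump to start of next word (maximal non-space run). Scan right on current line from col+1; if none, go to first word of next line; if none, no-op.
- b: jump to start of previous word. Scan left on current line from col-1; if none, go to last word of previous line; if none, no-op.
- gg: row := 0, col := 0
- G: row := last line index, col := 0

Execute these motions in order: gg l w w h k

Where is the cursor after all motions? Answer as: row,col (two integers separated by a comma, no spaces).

After 1 (gg): row=0 col=0 char='_'
After 2 (l): row=0 col=1 char='_'
After 3 (w): row=0 col=3 char='n'
After 4 (w): row=0 col=8 char='n'
After 5 (h): row=0 col=7 char='_'
After 6 (k): row=0 col=7 char='_'

Answer: 0,7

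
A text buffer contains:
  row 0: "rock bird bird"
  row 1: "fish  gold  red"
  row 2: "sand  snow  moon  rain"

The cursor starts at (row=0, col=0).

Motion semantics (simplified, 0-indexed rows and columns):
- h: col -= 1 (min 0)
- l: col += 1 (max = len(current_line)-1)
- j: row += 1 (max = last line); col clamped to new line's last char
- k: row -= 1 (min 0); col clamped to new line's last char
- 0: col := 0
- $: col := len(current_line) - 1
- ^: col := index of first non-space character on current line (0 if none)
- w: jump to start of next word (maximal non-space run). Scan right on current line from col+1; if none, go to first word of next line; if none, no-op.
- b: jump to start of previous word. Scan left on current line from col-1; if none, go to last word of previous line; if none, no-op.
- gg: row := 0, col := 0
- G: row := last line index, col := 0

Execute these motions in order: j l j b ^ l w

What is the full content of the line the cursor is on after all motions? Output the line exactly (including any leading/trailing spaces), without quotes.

After 1 (j): row=1 col=0 char='f'
After 2 (l): row=1 col=1 char='i'
After 3 (j): row=2 col=1 char='a'
After 4 (b): row=2 col=0 char='s'
After 5 (^): row=2 col=0 char='s'
After 6 (l): row=2 col=1 char='a'
After 7 (w): row=2 col=6 char='s'

Answer: sand  snow  moon  rain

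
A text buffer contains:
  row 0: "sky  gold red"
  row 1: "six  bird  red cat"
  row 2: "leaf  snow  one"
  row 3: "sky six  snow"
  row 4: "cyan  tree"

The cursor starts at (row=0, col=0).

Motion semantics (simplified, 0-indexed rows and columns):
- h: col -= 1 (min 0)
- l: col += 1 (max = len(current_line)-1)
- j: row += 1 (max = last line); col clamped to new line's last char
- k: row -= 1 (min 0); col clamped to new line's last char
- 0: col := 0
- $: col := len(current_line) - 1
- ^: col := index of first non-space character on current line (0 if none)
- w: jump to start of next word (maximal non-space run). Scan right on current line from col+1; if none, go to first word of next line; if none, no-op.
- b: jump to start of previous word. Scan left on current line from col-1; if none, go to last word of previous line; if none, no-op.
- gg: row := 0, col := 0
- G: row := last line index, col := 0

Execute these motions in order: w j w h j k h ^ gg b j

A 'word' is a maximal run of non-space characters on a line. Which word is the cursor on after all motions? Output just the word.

Answer: six

Derivation:
After 1 (w): row=0 col=5 char='g'
After 2 (j): row=1 col=5 char='b'
After 3 (w): row=1 col=11 char='r'
After 4 (h): row=1 col=10 char='_'
After 5 (j): row=2 col=10 char='_'
After 6 (k): row=1 col=10 char='_'
After 7 (h): row=1 col=9 char='_'
After 8 (^): row=1 col=0 char='s'
After 9 (gg): row=0 col=0 char='s'
After 10 (b): row=0 col=0 char='s'
After 11 (j): row=1 col=0 char='s'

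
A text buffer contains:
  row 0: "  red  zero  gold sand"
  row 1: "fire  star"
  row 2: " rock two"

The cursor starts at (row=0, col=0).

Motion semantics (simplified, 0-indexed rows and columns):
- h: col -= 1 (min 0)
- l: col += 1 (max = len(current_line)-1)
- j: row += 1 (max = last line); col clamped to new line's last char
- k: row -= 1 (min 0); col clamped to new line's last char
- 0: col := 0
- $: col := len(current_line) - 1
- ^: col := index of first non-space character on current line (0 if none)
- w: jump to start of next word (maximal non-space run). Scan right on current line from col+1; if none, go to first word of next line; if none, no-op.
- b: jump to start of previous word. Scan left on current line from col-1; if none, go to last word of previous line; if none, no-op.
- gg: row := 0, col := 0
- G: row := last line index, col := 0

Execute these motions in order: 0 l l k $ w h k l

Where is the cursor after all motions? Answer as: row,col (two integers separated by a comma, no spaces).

After 1 (0): row=0 col=0 char='_'
After 2 (l): row=0 col=1 char='_'
After 3 (l): row=0 col=2 char='r'
After 4 (k): row=0 col=2 char='r'
After 5 ($): row=0 col=21 char='d'
After 6 (w): row=1 col=0 char='f'
After 7 (h): row=1 col=0 char='f'
After 8 (k): row=0 col=0 char='_'
After 9 (l): row=0 col=1 char='_'

Answer: 0,1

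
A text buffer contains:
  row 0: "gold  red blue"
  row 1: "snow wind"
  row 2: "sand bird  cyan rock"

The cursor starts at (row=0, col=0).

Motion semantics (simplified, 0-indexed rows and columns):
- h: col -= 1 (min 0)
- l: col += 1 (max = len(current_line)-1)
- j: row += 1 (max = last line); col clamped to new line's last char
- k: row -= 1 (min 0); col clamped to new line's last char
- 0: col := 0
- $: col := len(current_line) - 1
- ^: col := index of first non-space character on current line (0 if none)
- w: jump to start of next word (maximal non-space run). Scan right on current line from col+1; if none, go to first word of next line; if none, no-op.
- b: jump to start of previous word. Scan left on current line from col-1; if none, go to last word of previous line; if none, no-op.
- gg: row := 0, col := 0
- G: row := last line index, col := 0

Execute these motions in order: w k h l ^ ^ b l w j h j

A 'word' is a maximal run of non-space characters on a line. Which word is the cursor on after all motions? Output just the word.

After 1 (w): row=0 col=6 char='r'
After 2 (k): row=0 col=6 char='r'
After 3 (h): row=0 col=5 char='_'
After 4 (l): row=0 col=6 char='r'
After 5 (^): row=0 col=0 char='g'
After 6 (^): row=0 col=0 char='g'
After 7 (b): row=0 col=0 char='g'
After 8 (l): row=0 col=1 char='o'
After 9 (w): row=0 col=6 char='r'
After 10 (j): row=1 col=6 char='i'
After 11 (h): row=1 col=5 char='w'
After 12 (j): row=2 col=5 char='b'

Answer: bird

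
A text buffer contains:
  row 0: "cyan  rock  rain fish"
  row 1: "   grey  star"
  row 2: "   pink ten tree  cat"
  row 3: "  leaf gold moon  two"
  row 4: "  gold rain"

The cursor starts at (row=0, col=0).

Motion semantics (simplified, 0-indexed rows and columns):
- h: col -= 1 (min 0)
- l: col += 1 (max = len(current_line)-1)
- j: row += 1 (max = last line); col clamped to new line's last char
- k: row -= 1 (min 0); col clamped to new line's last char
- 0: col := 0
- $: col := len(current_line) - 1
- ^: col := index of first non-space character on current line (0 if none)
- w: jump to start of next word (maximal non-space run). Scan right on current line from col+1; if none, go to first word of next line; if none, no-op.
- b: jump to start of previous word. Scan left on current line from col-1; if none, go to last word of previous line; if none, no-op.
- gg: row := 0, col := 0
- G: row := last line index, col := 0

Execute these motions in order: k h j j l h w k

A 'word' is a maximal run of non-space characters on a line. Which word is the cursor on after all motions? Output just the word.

After 1 (k): row=0 col=0 char='c'
After 2 (h): row=0 col=0 char='c'
After 3 (j): row=1 col=0 char='_'
After 4 (j): row=2 col=0 char='_'
After 5 (l): row=2 col=1 char='_'
After 6 (h): row=2 col=0 char='_'
After 7 (w): row=2 col=3 char='p'
After 8 (k): row=1 col=3 char='g'

Answer: grey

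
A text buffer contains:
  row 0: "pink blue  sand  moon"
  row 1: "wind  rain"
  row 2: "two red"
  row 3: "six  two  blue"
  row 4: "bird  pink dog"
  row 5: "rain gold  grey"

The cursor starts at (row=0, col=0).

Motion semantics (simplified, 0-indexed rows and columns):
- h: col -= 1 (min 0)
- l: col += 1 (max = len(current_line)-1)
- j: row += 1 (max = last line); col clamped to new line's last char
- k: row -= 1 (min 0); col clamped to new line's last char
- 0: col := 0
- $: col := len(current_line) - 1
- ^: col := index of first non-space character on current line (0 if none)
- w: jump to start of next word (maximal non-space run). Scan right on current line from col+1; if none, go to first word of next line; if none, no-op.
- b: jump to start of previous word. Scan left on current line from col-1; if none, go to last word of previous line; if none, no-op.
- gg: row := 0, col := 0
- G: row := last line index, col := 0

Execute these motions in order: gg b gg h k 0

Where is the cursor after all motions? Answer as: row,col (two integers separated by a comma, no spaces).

Answer: 0,0

Derivation:
After 1 (gg): row=0 col=0 char='p'
After 2 (b): row=0 col=0 char='p'
After 3 (gg): row=0 col=0 char='p'
After 4 (h): row=0 col=0 char='p'
After 5 (k): row=0 col=0 char='p'
After 6 (0): row=0 col=0 char='p'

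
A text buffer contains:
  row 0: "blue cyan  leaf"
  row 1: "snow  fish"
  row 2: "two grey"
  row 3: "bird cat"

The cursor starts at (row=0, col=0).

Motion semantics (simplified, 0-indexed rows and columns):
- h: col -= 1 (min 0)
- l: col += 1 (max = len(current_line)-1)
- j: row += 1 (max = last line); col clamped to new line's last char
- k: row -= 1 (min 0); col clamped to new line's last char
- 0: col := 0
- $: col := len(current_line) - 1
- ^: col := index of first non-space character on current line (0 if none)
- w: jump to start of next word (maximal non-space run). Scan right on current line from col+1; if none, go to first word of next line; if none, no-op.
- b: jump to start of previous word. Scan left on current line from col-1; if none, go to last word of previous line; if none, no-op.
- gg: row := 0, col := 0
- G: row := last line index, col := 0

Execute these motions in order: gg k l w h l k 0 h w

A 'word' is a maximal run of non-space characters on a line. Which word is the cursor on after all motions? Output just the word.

Answer: cyan

Derivation:
After 1 (gg): row=0 col=0 char='b'
After 2 (k): row=0 col=0 char='b'
After 3 (l): row=0 col=1 char='l'
After 4 (w): row=0 col=5 char='c'
After 5 (h): row=0 col=4 char='_'
After 6 (l): row=0 col=5 char='c'
After 7 (k): row=0 col=5 char='c'
After 8 (0): row=0 col=0 char='b'
After 9 (h): row=0 col=0 char='b'
After 10 (w): row=0 col=5 char='c'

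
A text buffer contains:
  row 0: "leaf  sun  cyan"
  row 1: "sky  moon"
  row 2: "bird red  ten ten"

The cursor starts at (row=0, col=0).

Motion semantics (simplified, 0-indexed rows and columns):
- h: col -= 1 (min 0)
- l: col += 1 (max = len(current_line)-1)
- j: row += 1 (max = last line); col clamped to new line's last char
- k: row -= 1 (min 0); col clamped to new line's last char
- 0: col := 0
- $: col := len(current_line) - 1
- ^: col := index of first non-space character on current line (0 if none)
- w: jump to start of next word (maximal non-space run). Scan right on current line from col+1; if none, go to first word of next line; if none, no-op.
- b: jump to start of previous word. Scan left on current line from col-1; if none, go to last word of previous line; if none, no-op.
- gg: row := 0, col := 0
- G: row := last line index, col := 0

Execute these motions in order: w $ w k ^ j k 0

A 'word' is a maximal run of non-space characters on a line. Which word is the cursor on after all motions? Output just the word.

After 1 (w): row=0 col=6 char='s'
After 2 ($): row=0 col=14 char='n'
After 3 (w): row=1 col=0 char='s'
After 4 (k): row=0 col=0 char='l'
After 5 (^): row=0 col=0 char='l'
After 6 (j): row=1 col=0 char='s'
After 7 (k): row=0 col=0 char='l'
After 8 (0): row=0 col=0 char='l'

Answer: leaf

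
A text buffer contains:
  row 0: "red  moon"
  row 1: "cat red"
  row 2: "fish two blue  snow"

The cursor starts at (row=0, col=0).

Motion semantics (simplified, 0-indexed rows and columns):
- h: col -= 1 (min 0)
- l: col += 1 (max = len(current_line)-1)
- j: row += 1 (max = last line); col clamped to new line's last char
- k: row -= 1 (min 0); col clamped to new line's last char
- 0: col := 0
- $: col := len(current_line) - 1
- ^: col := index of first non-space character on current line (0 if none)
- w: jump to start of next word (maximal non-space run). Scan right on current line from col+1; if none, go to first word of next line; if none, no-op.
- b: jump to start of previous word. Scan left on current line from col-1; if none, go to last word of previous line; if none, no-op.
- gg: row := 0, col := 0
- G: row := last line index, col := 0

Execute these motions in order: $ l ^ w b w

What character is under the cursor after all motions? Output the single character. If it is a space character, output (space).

After 1 ($): row=0 col=8 char='n'
After 2 (l): row=0 col=8 char='n'
After 3 (^): row=0 col=0 char='r'
After 4 (w): row=0 col=5 char='m'
After 5 (b): row=0 col=0 char='r'
After 6 (w): row=0 col=5 char='m'

Answer: m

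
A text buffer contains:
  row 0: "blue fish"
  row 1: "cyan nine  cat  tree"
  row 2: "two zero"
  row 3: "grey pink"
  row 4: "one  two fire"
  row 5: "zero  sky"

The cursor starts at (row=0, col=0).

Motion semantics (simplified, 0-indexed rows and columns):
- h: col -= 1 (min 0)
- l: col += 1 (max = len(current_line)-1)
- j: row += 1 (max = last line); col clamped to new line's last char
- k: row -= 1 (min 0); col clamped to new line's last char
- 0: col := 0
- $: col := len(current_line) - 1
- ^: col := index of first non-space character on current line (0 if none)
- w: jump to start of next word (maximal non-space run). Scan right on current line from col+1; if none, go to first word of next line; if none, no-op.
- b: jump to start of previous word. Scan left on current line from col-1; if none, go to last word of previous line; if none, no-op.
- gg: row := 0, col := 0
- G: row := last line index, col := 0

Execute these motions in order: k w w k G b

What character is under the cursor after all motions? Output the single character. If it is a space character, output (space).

After 1 (k): row=0 col=0 char='b'
After 2 (w): row=0 col=5 char='f'
After 3 (w): row=1 col=0 char='c'
After 4 (k): row=0 col=0 char='b'
After 5 (G): row=5 col=0 char='z'
After 6 (b): row=4 col=9 char='f'

Answer: f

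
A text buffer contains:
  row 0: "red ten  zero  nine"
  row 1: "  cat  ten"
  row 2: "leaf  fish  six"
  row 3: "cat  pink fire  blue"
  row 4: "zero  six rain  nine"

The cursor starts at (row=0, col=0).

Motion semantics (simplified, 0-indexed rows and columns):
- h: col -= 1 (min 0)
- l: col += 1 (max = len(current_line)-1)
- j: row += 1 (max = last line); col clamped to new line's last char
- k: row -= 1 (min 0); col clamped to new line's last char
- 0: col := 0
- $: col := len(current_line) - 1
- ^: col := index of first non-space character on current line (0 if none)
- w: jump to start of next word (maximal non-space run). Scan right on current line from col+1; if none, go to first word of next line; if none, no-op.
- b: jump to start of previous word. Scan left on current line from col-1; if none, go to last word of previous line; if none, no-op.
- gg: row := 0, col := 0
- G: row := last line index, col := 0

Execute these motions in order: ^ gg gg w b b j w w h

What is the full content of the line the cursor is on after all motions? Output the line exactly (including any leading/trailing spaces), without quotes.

After 1 (^): row=0 col=0 char='r'
After 2 (gg): row=0 col=0 char='r'
After 3 (gg): row=0 col=0 char='r'
After 4 (w): row=0 col=4 char='t'
After 5 (b): row=0 col=0 char='r'
After 6 (b): row=0 col=0 char='r'
After 7 (j): row=1 col=0 char='_'
After 8 (w): row=1 col=2 char='c'
After 9 (w): row=1 col=7 char='t'
After 10 (h): row=1 col=6 char='_'

Answer:   cat  ten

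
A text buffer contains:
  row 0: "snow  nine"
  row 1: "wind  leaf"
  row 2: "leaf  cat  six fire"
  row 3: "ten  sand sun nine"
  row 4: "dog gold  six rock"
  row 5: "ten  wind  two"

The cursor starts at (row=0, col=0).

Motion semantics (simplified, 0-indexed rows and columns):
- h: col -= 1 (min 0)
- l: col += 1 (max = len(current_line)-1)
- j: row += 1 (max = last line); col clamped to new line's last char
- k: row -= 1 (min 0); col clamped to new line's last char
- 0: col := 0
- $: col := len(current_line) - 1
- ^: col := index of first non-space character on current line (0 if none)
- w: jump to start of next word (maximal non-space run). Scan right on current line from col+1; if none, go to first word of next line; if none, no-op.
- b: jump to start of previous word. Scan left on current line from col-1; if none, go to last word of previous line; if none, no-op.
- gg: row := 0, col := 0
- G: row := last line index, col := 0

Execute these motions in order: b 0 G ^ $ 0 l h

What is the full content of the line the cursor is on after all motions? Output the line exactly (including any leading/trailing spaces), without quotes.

After 1 (b): row=0 col=0 char='s'
After 2 (0): row=0 col=0 char='s'
After 3 (G): row=5 col=0 char='t'
After 4 (^): row=5 col=0 char='t'
After 5 ($): row=5 col=13 char='o'
After 6 (0): row=5 col=0 char='t'
After 7 (l): row=5 col=1 char='e'
After 8 (h): row=5 col=0 char='t'

Answer: ten  wind  two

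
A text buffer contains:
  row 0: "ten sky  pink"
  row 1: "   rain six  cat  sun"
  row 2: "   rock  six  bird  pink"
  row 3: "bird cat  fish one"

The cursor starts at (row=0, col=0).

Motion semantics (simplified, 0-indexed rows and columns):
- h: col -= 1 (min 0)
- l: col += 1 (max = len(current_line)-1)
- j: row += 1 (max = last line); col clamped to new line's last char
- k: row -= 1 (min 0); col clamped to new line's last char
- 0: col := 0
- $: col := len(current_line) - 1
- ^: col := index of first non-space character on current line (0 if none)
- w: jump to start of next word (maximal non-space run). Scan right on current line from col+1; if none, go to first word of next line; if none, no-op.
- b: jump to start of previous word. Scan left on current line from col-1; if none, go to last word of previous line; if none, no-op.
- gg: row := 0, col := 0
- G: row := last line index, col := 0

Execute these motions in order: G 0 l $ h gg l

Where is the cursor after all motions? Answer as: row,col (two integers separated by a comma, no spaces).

Answer: 0,1

Derivation:
After 1 (G): row=3 col=0 char='b'
After 2 (0): row=3 col=0 char='b'
After 3 (l): row=3 col=1 char='i'
After 4 ($): row=3 col=17 char='e'
After 5 (h): row=3 col=16 char='n'
After 6 (gg): row=0 col=0 char='t'
After 7 (l): row=0 col=1 char='e'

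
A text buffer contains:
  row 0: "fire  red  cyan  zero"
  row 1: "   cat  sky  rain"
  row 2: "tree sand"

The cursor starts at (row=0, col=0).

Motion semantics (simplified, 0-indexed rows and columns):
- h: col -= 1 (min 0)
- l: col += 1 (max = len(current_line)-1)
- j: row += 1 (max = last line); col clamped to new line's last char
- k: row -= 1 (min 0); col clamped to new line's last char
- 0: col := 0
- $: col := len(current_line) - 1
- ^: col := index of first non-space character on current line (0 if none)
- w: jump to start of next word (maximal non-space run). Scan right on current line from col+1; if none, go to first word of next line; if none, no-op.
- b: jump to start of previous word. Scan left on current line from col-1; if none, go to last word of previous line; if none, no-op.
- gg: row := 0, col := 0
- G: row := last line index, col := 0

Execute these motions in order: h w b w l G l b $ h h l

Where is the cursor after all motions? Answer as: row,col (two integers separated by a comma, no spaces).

After 1 (h): row=0 col=0 char='f'
After 2 (w): row=0 col=6 char='r'
After 3 (b): row=0 col=0 char='f'
After 4 (w): row=0 col=6 char='r'
After 5 (l): row=0 col=7 char='e'
After 6 (G): row=2 col=0 char='t'
After 7 (l): row=2 col=1 char='r'
After 8 (b): row=2 col=0 char='t'
After 9 ($): row=2 col=8 char='d'
After 10 (h): row=2 col=7 char='n'
After 11 (h): row=2 col=6 char='a'
After 12 (l): row=2 col=7 char='n'

Answer: 2,7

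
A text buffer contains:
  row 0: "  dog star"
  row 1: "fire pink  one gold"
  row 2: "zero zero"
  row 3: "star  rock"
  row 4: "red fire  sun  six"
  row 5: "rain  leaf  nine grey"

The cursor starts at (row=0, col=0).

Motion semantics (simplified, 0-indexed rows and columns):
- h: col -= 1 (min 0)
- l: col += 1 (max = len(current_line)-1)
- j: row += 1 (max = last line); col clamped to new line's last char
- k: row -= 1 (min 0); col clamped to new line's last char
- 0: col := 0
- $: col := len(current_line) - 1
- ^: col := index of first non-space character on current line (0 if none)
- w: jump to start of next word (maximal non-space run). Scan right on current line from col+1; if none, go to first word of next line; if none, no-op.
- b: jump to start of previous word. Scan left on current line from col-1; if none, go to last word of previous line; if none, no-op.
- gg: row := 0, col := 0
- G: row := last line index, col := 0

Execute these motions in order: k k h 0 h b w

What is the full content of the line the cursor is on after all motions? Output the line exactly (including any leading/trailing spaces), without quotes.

After 1 (k): row=0 col=0 char='_'
After 2 (k): row=0 col=0 char='_'
After 3 (h): row=0 col=0 char='_'
After 4 (0): row=0 col=0 char='_'
After 5 (h): row=0 col=0 char='_'
After 6 (b): row=0 col=0 char='_'
After 7 (w): row=0 col=2 char='d'

Answer:   dog star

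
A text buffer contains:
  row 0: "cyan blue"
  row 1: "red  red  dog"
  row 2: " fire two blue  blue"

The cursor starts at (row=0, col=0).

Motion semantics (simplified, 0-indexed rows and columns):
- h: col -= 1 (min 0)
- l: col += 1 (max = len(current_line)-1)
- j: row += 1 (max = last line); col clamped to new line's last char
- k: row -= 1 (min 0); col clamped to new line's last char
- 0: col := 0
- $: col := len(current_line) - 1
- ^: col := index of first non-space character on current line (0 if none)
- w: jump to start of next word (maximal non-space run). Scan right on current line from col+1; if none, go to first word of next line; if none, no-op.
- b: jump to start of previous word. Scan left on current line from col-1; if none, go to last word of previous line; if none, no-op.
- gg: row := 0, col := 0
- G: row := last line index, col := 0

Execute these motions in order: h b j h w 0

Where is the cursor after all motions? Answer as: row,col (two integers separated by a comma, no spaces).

Answer: 1,0

Derivation:
After 1 (h): row=0 col=0 char='c'
After 2 (b): row=0 col=0 char='c'
After 3 (j): row=1 col=0 char='r'
After 4 (h): row=1 col=0 char='r'
After 5 (w): row=1 col=5 char='r'
After 6 (0): row=1 col=0 char='r'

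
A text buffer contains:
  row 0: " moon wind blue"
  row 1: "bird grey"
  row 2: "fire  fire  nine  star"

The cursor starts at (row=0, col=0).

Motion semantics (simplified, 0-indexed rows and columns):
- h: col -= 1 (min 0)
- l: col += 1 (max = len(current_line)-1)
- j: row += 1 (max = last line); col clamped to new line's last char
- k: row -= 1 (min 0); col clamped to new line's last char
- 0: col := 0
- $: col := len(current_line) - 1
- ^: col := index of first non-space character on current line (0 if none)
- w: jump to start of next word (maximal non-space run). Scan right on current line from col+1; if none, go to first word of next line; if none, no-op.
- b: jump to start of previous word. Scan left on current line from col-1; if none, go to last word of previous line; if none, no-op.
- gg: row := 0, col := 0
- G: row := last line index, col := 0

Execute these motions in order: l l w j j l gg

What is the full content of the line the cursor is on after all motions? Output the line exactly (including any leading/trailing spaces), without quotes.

Answer:  moon wind blue

Derivation:
After 1 (l): row=0 col=1 char='m'
After 2 (l): row=0 col=2 char='o'
After 3 (w): row=0 col=6 char='w'
After 4 (j): row=1 col=6 char='r'
After 5 (j): row=2 col=6 char='f'
After 6 (l): row=2 col=7 char='i'
After 7 (gg): row=0 col=0 char='_'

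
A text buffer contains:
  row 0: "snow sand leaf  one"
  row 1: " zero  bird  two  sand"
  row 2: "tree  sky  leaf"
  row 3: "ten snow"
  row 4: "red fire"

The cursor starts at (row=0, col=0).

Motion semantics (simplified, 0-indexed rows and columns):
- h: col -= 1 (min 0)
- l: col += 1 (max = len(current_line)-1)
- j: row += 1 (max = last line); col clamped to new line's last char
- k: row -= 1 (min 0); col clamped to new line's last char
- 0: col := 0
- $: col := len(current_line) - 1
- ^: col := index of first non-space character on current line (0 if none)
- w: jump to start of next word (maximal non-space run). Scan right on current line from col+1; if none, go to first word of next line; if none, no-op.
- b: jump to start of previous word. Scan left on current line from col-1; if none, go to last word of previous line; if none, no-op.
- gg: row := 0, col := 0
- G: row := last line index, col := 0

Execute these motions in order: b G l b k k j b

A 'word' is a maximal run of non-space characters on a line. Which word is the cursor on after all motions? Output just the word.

After 1 (b): row=0 col=0 char='s'
After 2 (G): row=4 col=0 char='r'
After 3 (l): row=4 col=1 char='e'
After 4 (b): row=4 col=0 char='r'
After 5 (k): row=3 col=0 char='t'
After 6 (k): row=2 col=0 char='t'
After 7 (j): row=3 col=0 char='t'
After 8 (b): row=2 col=11 char='l'

Answer: leaf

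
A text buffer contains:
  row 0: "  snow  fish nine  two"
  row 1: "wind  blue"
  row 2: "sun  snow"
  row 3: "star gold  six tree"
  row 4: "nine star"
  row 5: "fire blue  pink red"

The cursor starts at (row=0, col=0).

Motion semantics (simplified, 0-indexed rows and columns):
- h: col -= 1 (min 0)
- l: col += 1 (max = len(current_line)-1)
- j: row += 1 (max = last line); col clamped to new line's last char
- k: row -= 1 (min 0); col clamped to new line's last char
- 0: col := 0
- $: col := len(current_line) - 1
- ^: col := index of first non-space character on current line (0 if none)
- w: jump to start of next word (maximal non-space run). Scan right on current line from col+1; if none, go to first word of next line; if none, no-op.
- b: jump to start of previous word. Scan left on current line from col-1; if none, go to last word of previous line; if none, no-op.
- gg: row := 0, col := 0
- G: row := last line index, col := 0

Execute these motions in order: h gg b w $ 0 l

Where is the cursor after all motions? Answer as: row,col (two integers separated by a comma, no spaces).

After 1 (h): row=0 col=0 char='_'
After 2 (gg): row=0 col=0 char='_'
After 3 (b): row=0 col=0 char='_'
After 4 (w): row=0 col=2 char='s'
After 5 ($): row=0 col=21 char='o'
After 6 (0): row=0 col=0 char='_'
After 7 (l): row=0 col=1 char='_'

Answer: 0,1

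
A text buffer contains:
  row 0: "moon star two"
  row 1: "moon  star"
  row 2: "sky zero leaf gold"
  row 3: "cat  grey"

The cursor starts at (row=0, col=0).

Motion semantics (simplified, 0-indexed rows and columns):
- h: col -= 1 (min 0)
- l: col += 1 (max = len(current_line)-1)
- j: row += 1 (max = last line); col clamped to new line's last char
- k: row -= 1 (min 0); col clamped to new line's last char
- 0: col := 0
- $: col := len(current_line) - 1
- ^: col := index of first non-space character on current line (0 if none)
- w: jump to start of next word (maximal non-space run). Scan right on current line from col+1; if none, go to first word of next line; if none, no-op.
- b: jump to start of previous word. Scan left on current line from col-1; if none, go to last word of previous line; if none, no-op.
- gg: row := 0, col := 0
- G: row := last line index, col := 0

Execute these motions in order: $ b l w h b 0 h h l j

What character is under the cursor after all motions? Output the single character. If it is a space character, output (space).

Answer: o

Derivation:
After 1 ($): row=0 col=12 char='o'
After 2 (b): row=0 col=10 char='t'
After 3 (l): row=0 col=11 char='w'
After 4 (w): row=1 col=0 char='m'
After 5 (h): row=1 col=0 char='m'
After 6 (b): row=0 col=10 char='t'
After 7 (0): row=0 col=0 char='m'
After 8 (h): row=0 col=0 char='m'
After 9 (h): row=0 col=0 char='m'
After 10 (l): row=0 col=1 char='o'
After 11 (j): row=1 col=1 char='o'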